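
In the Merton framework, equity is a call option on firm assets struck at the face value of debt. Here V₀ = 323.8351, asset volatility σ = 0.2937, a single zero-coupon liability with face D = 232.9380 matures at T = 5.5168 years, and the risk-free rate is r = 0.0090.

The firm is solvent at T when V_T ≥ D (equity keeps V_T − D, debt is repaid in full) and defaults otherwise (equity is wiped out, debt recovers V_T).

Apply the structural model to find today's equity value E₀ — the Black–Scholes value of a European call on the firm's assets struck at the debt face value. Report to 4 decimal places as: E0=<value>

E0=134.9554

Apply the equity-as-call identities (strike 232.9380, horizon 5.5168 years):
d₁ = [ln(V₀/D) + (r + σ²/2)T] / (σ√T)
   = [ln(323.8351/232.9380) + (0.0090 + 0.5·0.2937²)·5.5168] / (0.2937·√5.5168)
   = [0.329462 + 0.287590] / 0.689839 = 0.894487
d₂ = d₁ − σ√T = 0.894487 − 0.689839 = 0.204649
N(d₁) = 0.814469,  N(d₂) = 0.581077,  e^(−rT) = 0.951561
E₀ = V₀·N(d₁) − D·e^(−rT)·N(d₂)
   = 323.8351·0.814469 − 232.9380·0.951561·0.581077 = 134.955359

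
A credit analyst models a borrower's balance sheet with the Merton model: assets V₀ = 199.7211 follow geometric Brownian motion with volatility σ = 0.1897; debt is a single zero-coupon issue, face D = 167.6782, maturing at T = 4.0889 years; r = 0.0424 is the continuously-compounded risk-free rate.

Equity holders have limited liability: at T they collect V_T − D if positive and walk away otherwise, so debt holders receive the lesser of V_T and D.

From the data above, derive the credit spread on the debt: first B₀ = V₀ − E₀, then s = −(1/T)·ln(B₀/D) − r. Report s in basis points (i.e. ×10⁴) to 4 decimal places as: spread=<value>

spread=111.8092

With assets at 199.7211 and a single debt payment of 167.6782 at 4.0889 years:
d₁ = [ln(V₀/D) + (r + σ²/2)T] / (σ√T)
   = [ln(199.7211/167.6782) + (0.0424 + 0.5·0.1897²)·4.0889] / (0.1897·√4.0889)
   = [0.174875 + 0.246941] / 0.383593 = 1.099646
d₂ = d₁ − σ√T = 1.099646 − 0.383593 = 0.716053
N(d₁) = 0.864257,  N(d₂) = 0.763021,  e^(−rT) = 0.840827
E₀ = V₀·N(d₁) − D·e^(−rT)·N(d₂)
   = 199.7211·0.864257 − 167.6782·0.840827·0.763021 = 65.033283
B₀ = V₀ − E₀ = 199.7211 − 65.033283 = 134.687817
spread = −(1/T)·ln(B₀/D) − r = −(1/4.0889)·ln(134.687817/167.6782) − 0.0424 = 0.01118092
in basis points: 0.01118092 × 10⁴ = 111.8092 bp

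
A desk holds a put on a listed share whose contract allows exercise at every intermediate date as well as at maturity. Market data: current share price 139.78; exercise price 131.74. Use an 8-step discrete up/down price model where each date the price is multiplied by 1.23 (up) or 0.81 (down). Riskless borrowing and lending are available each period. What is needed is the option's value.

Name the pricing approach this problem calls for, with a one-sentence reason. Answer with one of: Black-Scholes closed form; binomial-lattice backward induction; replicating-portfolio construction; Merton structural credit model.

Key observation: early exercise of the strike-131.74 put must be checked at each of the 8 dates (spot 139.78), which forces a node-by-node comparison of intrinsic and continuation value backward from expiry.

framework: binomial-lattice backward induction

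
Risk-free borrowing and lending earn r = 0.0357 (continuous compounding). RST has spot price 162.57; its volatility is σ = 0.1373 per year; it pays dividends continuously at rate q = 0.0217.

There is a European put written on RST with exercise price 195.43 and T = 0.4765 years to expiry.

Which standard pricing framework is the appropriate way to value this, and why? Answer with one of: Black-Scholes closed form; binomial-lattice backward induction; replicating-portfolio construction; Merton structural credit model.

Key observation: a European-exercise option on RST struck at 195.43 — a GBM underlying with constant parameters — admits an analytic price: the data contain no early exercise, no discrete tree, no debt structure.

framework: Black-Scholes closed form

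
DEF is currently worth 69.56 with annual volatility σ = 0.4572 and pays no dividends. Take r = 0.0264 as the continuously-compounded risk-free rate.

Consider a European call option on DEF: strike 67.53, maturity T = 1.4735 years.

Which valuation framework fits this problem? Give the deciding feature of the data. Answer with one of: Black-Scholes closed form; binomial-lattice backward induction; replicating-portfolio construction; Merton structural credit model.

Key observation: everything needed for the exact continuous-time valuation of the European call on DEF (strike 67.53) is given, and no feature rules the closed form out.

framework: Black-Scholes closed form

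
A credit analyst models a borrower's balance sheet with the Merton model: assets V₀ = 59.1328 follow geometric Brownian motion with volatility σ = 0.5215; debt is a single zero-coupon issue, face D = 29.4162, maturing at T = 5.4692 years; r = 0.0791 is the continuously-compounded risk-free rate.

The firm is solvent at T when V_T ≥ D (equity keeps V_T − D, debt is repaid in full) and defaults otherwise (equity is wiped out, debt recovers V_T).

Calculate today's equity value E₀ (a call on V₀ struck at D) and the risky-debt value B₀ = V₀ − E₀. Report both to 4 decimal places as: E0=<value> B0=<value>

Apply the equity-as-call identities (strike 29.4162, horizon 5.4692 years):
d₁ = [ln(V₀/D) + (r + σ²/2)T] / (σ√T)
   = [ln(59.1328/29.4162) + (0.0791 + 0.5·0.5215²)·5.4692] / (0.5215·√5.4692)
   = [0.698240 + 1.176322] / 1.219597 = 1.537034
d₂ = d₁ − σ√T = 1.537034 − 1.219597 = 0.317438
N(d₁) = 0.937858,  N(d₂) = 0.624544,  e^(−rT) = 0.648811
E₀ = V₀·N(d₁) − D·e^(−rT)·N(d₂)
   = 59.1328·0.937858 − 29.4162·0.648811·0.624544 = 43.538369
B₀ = V₀ − E₀ = 59.1328 − 43.538369 = 15.594431

E0=43.5384 B0=15.5944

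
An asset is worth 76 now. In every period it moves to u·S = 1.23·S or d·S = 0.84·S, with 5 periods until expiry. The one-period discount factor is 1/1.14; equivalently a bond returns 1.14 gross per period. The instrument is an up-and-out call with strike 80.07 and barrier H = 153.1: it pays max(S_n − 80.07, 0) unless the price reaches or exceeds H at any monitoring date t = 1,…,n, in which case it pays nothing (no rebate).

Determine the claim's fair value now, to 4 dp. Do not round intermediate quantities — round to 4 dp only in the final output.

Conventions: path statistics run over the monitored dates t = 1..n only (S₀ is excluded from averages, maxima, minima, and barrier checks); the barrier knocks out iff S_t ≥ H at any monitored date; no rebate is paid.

price = 13.5698

No-arbitrage gives p* = (R−d)/(u−d) = 0.7692: enumerate every path, weight its payoff by its p*-probability, and discount by R^5.
Enumerate all 2^5 = 32 price paths (U = up ×1.23, D = down ×0.84); each path with k up-moves has probability p*^k·(1−p*)^(5−k).
DDDDD: M=63.8400, payoff=0.0000, prob=0.000654
UDDDD: M=93.4800, payoff=0.0000, prob=0.002182
DUDDD: M=78.5232, payoff=0.0000, prob=0.002182
UUDDD: M=114.9804, payoff=0.0000, prob=0.007272
DDUDD: M=65.9595, payoff=0.0000, prob=0.002182
UDUDD: M=96.5835, payoff=0.0000, prob=0.007272
DUUDD: M=96.5835, payoff=0.0000, prob=0.007272
UUUDD: M=141.4259, payoff=19.7201, prob=0.024240
DDDUD: M=63.8400, payoff=0.0000, prob=0.002182
UDDUD: M=93.4800, payoff=0.0000, prob=0.007272
DUDUD: M=81.1302, payoff=0.0000, prob=0.007272
UUDUD: M=118.7977, payoff=19.7201, prob=0.024240
DDUUD: M=81.1302, payoff=0.0000, prob=0.007272
UDUUD: M=118.7977, payoff=19.7201, prob=0.024240
DUUUD: M=118.7977, payoff=19.7201, prob=0.024240
UUUUD: M=173.9538, payoff=0.0000, prob=0.080799
DDDDU: M=63.8400, payoff=0.0000, prob=0.002182
UDDDU: M=93.4800, payoff=0.0000, prob=0.007272
DUDDU: M=78.5232, payoff=0.0000, prob=0.007272
UUDDU: M=114.9804, payoff=19.7201, prob=0.024240
DDUDU: M=68.1493, payoff=0.0000, prob=0.007272
UDUDU: M=99.7901, payoff=19.7201, prob=0.024240
DUUDU: M=99.7901, payoff=19.7201, prob=0.024240
UUUDU: M=146.1212, payoff=66.0512, prob=0.080799
DDDUU: M=68.1493, payoff=0.0000, prob=0.007272
UDDUU: M=99.7901, payoff=19.7201, prob=0.024240
DUDUU: M=99.7901, payoff=19.7201, prob=0.024240
UUDUU: M=146.1212, payoff=66.0512, prob=0.080799
DDUUU: M=99.7901, payoff=19.7201, prob=0.024240
UDUUU: M=146.1212, payoff=66.0512, prob=0.080799
DUUUU: M=146.1212, payoff=66.0512, prob=0.080799
UUUUU: M=213.9632, payoff=0.0000, prob=0.269329
Price = Σ prob·payoff / R^5 = 26.127499 / 1.925415 = 13.5698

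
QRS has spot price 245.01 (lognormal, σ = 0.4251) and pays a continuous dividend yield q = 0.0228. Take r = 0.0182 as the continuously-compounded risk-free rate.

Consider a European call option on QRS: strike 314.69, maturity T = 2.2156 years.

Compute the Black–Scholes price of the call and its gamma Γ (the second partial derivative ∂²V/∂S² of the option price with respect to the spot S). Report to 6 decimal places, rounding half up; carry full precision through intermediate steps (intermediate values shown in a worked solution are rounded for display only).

σ√T = 0.4251·√2.2156 = 0.632757
d₁ = (ln(S/K) + (r−q+σ²/2)T) / (σ√T) = (ln(245.01/314.69) + (0.0182−0.0228+0.4251²/2)·2.2156) / 0.632757 = (-0.250289 + 0.189999) / 0.632757 = -0.095282
d₂ = d₁ − σ√T = -0.095282 − 0.632757 = -0.728039
e^{−rT} = 0.960478
e^{−qT} = 0.950739
N(d₁) = 0.462045,  N(d₂) = 0.233295
Call price V = S·e^{−qT}·N(d₁) − K·e^{−rT}·N(d₂) = 107.629139 − 70.514089 = 37.115050
φ(d₁) = (1/√(2π))·e^{−d₁²/2} = 0.397135
Γ = e^{−qT}·φ(d₁) / (S·σ·√T) = 0.002435

price = 37.115050
Γ = 0.002435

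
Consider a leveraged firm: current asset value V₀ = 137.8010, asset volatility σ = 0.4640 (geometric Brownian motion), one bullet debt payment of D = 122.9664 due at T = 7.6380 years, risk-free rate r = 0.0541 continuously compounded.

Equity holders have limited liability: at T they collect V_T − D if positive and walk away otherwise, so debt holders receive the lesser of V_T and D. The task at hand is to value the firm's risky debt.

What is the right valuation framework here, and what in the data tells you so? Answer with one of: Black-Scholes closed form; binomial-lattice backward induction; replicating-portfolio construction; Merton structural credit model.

framework: Merton structural credit model

Key observation: assets follow a GBM and default happens iff V_T < 122.9664; valuing claims on that split (equity as a call, risky debt as the residual) is the structural model's definition.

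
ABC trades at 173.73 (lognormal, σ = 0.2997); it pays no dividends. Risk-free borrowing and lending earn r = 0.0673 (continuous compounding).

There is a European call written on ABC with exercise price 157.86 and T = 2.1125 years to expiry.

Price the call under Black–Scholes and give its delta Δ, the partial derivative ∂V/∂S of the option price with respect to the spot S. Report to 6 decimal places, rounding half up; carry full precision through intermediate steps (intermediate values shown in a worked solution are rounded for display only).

price = 48.993397
Δ = 0.777595

σ√T = 0.2997·√2.1125 = 0.435597
d₁ = (ln(S/K) + (r+σ²/2)T) / (σ√T) = (ln(173.73/157.86) + (0.0673+0.2997²/2)·2.1125) / 0.435597 = (0.095794 + 0.237044) / 0.435597 = 0.764095
d₂ = d₁ − σ√T = 0.764095 − 0.435597 = 0.328497
e^{−rT} = 0.867473
N(d₁) = 0.777595,  N(d₂) = 0.628732
Call price V = S·N(d₁) − K·e^{−rT}·N(d₂) = 135.091509 − 86.098112 = 48.993397
Δ = N(d₁) = 0.777595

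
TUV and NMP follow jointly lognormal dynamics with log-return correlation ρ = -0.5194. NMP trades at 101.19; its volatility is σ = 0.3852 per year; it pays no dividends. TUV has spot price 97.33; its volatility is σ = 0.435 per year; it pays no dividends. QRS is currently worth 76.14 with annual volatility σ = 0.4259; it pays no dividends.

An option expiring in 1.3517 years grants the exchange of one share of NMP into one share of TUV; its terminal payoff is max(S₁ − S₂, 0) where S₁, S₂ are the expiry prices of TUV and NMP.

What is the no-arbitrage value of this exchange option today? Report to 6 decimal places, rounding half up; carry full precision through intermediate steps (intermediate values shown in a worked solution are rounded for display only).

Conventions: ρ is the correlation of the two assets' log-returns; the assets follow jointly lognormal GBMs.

σ_eff = √(σ₁² + σ₂² − 2ρσ₁σ₂) = √(0.435² + 0.3852² − 2·-0.5194·0.435·0.3852) = 0.715309
d₁ = (ln(S₁/S₂) + (q₂ − q₁ + σ_eff²/2)T) / (σ_eff√T) = (ln(97.33/101.19) + (0.0 − 0.0 + 0.255834)·1.3517) / 0.831637 = 0.369052
d₂ = d₁ − σ_eff√T = 0.369052 − 0.831637 = -0.462585
N(d₁) = 0.643956,  N(d₂) = 0.321831
V = S₁·e^{−q₁T}·N(d₁) − S₂·e^{−q₂T}·N(d₂) = 62.676204 − 32.566068 = 30.110136
Key observation: the rate r is irrelevant here: denominating values in NMP turns the exchange into a ratio option on S₁/S₂, and discounting at r drops out.

exchange price = 30.110136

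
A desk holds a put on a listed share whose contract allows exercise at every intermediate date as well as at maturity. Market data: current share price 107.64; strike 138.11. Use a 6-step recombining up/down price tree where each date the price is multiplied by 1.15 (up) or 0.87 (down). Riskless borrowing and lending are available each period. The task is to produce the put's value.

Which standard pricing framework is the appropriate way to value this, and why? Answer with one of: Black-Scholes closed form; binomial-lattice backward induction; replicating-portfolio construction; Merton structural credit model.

Key observation: the defining feature is the embedded early-exercise option across 6 discrete dates on the spot-107.64 tree; pricing the strike-138.11 put means working backward with an exercise test at every node.

framework: binomial-lattice backward induction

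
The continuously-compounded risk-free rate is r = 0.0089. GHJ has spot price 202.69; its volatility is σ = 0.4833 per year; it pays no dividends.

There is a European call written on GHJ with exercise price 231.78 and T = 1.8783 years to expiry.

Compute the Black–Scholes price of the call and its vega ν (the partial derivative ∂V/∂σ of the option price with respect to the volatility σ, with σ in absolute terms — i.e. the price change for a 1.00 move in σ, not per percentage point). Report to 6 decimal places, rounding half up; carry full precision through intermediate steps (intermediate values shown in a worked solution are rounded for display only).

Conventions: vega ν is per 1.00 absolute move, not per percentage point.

price = 44.091448
ν = 109.516195

σ√T = 0.4833·√1.8783 = 0.662368
d₁ = (ln(S/K) + (r+σ²/2)T) / (σ√T) = (ln(202.69/231.78) + (0.0089+0.4833²/2)·1.8783) / 0.662368 = (-0.134111 + 0.236082) / 0.662368 = 0.153950
d₂ = d₁ − σ√T = 0.153950 − 0.662368 = -0.508418
e^{−rT} = 0.983422
N(d₁) = 0.561175,  N(d₂) = 0.305580
Call price V = S·N(d₁) − K·e^{−rT}·N(d₂) = 113.744648 − 69.653200 = 44.091448
φ(d₁) = (1/√(2π))·e^{−d₁²/2} = 0.394243
ν = S·φ(d₁)·√T = 109.516195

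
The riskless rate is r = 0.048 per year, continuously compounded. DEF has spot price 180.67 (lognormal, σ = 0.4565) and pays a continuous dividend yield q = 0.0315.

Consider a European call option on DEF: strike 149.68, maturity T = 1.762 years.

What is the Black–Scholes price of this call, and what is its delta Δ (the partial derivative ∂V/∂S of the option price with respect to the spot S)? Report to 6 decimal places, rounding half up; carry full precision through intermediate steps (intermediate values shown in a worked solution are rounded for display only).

σ√T = 0.4565·√1.762 = 0.605960
d₁ = (ln(S/K) + (r−q+σ²/2)T) / (σ√T) = (ln(180.67/149.68) + (0.048−0.0315+0.4565²/2)·1.762) / 0.605960 = (0.188172 + 0.212667) / 0.605960 = 0.661495
d₂ = d₁ − σ√T = 0.661495 − 0.605960 = 0.055535
e^{−rT} = 0.918902
e^{−qT} = 0.946009
N(d₁) = 0.745852,  N(d₂) = 0.522144
Call price V = S·e^{−qT}·N(d₁) − K·e^{−rT}·N(d₂) = 127.477722 − 71.816302 = 55.661420
Δ = e^{−qT}·N(d₁) = 0.705583

price = 55.661420
Δ = 0.705583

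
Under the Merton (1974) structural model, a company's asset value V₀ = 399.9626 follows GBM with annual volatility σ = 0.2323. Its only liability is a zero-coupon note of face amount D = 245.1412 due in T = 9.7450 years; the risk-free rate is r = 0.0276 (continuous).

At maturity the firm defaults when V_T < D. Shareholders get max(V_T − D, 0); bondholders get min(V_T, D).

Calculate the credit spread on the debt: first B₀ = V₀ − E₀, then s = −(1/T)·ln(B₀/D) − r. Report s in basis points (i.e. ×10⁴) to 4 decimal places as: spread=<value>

With assets at 399.9626 and a single debt payment of 245.1412 at 9.7450 years:
d₁ = [ln(V₀/D) + (r + σ²/2)T] / (σ√T)
   = [ln(399.9626/245.1412) + (0.0276 + 0.5·0.2323²)·9.7450] / (0.2323·√9.7450)
   = [0.489537 + 0.531898] / 0.725171 = 1.408544
d₂ = d₁ − σ√T = 1.408544 − 0.725171 = 0.683374
N(d₁) = 0.920515,  N(d₂) = 0.752815,  e^(−rT) = 0.764172
E₀ = V₀·N(d₁) − D·e^(−rT)·N(d₂)
   = 399.9626·0.920515 − 245.1412·0.764172·0.752815 = 227.146725
B₀ = V₀ − E₀ = 399.9626 − 227.146725 = 172.815875
spread = −(1/T)·ln(B₀/D) − r = −(1/9.7450)·ln(172.815875/245.1412) − 0.0276 = 0.00827559
in basis points: 0.00827559 × 10⁴ = 82.7559 bp

spread=82.7559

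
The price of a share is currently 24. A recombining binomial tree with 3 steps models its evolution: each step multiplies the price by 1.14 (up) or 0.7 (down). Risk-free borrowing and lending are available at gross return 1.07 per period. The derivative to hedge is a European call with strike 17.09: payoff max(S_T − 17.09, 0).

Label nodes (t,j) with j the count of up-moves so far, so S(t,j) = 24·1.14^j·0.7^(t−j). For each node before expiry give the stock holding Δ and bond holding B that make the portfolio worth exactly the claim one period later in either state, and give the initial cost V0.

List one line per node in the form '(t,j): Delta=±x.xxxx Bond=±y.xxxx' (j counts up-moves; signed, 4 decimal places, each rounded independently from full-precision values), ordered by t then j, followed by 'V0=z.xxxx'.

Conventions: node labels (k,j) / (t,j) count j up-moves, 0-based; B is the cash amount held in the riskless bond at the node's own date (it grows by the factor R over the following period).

Risk-neutral probability p* = (R−d)/(u−d) = (1.07−0.7)/(1.14−0.7) = 0.8409.
Expiry values: V(3,0)=0.0000, V(3,1)=0.0000, V(3,2)=4.7433, V(3,3)=18.4671
  t=2,j=0: stock 11.7600 → up 13.4064 (V=0.0000), down 8.2320 (V=0.0000). Price 0.0000; hedge Δ=0.0000, bond B=0.0000.
  t=2,j=1: stock 19.1520 → up 21.8333 (V=4.7433), down 13.4064 (V=0.0000). Price 3.7277; hedge Δ=0.5629, bond B=-7.0525.
  t=2,j=2: stock 31.1904 → up 35.5571 (V=18.4671), down 21.8333 (V=4.7433). Price 15.2184; hedge Δ=1.0000, bond B=-15.9720.
  t=1,j=0: stock 16.8000 → up 19.1520 (V=3.7277), down 11.7600 (V=0.0000). Price 2.9296; hedge Δ=0.5043, bond B=-5.5425.
  t=1,j=1: stock 27.3600 → up 31.1904 (V=15.2184), down 19.1520 (V=3.7277). Price 12.5144; hedge Δ=0.9545, bond B=-13.6009.
  t=0,j=0: stock 24.0000 → up 27.3600 (V=12.5144), down 16.8000 (V=2.9296). Price 10.2706; hedge Δ=0.9076, bond B=-11.5130.
As a check, the time-0 holding Δ(0,0)·S0 + B(0,0) comes to 10.2706 — exactly V0.

(0,0): Delta=0.9076 Bond=-11.5130
(1,0): Delta=0.5043 Bond=-5.5425
(1,1): Delta=0.9545 Bond=-13.6009
(2,0): Delta=0.0000 Bond=0.0000
(2,1): Delta=0.5629 Bond=-7.0525
(2,2): Delta=1.0000 Bond=-15.9720
V0=10.2706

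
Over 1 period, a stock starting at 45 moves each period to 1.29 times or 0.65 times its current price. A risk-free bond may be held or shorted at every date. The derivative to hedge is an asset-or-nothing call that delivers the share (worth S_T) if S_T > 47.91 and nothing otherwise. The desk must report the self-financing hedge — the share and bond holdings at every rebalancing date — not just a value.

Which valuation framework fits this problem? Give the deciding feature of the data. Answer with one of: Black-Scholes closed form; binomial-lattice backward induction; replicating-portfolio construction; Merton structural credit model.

framework: replicating-portfolio construction

Key observation: what is demanded is not a single number but the (Δ, B) position at each node of the 1.29/0.65 tree starting at 45; constructing those positions is the replicating-portfolio method.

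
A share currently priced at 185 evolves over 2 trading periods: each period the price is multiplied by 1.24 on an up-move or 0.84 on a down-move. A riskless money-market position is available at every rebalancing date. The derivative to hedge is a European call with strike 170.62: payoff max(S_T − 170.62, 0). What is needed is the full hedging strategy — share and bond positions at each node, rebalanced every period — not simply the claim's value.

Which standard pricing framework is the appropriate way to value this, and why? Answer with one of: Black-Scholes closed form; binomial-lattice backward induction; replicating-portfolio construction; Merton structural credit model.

Key observation: the mandate to exhibit the hedge at every date and state singles out the replicating-portfolio construction on the 2-period tree with factors 1.24 and 0.84 from 185.

framework: replicating-portfolio construction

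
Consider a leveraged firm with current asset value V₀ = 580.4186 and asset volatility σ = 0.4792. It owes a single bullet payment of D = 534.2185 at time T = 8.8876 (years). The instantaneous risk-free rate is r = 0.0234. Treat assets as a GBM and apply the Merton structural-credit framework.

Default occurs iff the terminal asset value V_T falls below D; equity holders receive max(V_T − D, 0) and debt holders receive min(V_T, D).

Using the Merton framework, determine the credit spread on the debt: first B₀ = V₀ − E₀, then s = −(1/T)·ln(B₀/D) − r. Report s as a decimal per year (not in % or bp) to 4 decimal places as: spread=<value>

spread=0.0684

Equity is a call on the firm's assets struck at D = 534.2185:
d₁ = [ln(V₀/D) + (r + σ²/2)T] / (σ√T)
   = [ln(580.4186/534.2185) + (0.0234 + 0.5·0.4792²)·8.8876] / (0.4792·√8.8876)
   = [0.082945 + 1.228411] / 1.428595 = 0.917934
d₂ = d₁ − σ√T = 0.917934 − 1.428595 = -0.510661
N(d₁) = 0.820673,  N(d₂) = 0.304794,  e^(−rT) = 0.812232
E₀ = V₀·N(d₁) − D·e^(−rT)·N(d₂)
   = 580.4186·0.820673 − 534.2185·0.812232·0.304794 = 344.081017
B₀ = V₀ − E₀ = 580.4186 − 344.081017 = 236.337583
spread = −(1/T)·ln(B₀/D) − r = −(1/8.8876)·ln(236.337583/534.2185) − 0.0234 = 0.06836197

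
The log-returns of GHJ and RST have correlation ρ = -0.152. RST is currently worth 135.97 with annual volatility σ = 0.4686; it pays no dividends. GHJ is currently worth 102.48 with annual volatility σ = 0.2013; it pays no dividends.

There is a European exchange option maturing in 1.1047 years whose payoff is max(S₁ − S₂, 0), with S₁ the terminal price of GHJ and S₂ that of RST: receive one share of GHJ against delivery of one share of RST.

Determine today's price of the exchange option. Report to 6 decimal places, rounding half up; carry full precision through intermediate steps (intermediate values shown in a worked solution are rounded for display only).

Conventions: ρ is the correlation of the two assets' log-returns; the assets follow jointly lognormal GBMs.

σ_eff = √(σ₁² + σ₂² − 2ρσ₁σ₂) = √(0.2013² + 0.4686² − 2·-0.152·0.2013·0.4686) = 0.537386
d₁ = (ln(S₁/S₂) + (q₂ − q₁ + σ_eff²/2)T) / (σ_eff√T) = (ln(102.48/135.97) + (0.0 − 0.0 + 0.144392)·1.1047) / 0.564818 = -0.218224
d₂ = d₁ − σ_eff√T = -0.218224 − 0.564818 = -0.783042
N(d₁) = 0.413627,  N(d₂) = 0.216801
V = S₁·e^{−q₁T}·N(d₁) − S₂·e^{−q₂T}·N(d₂) = 42.388519 − 29.478456 = 12.910063
Key observation: the rate r is irrelevant here: denominating values in RST turns the exchange into a ratio option on S₁/S₂, and discounting at r drops out.

exchange price = 12.910063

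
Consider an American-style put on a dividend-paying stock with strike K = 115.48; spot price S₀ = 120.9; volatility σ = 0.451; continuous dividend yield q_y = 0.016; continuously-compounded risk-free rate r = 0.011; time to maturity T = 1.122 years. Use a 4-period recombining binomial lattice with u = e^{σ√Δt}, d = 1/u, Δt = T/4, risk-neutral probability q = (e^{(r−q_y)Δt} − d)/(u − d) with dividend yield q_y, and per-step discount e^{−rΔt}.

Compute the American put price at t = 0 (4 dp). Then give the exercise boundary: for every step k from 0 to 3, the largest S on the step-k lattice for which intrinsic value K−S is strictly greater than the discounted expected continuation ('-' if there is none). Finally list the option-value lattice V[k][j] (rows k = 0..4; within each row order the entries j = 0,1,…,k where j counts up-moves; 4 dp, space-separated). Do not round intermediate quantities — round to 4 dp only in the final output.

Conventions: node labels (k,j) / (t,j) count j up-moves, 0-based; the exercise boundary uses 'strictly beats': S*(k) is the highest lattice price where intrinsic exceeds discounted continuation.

price = 19.2819
boundary = - - - 59.0500
tree:
19.2819
28.8414 7.1353
41.5409 12.7278 0.0000
56.4300 22.7036 0.0000 0.0000
68.9766 40.4983 0.0000 0.0000 0.0000

Δt=0.28050  u=1.26980  d=0.78753  q=0.43766  discount=0.99692
step 4 (expiry): payoffs max(K−S,0) = 68.9766 40.4983 0.0000 0.0000 0.0000
step 3: (k=3,j=0): S=59.0500, K−S=56.4300, hold=56.3387 ⇒ V=56.4300 exercise | (k=3,j=1): S=95.2118, K−S=20.2682, hold=22.7036 ⇒ V=22.7036 continue | (k=3,j=2): S=153.5189, K−S=0.0000, hold=0.0000 ⇒ V=0.0000 continue | (k=3,j=3): S=247.5328, K−S=0.0000, hold=0.0000 ⇒ V=0.0000 continue  boundary S*=59.0500
step 2: (k=2,j=0): S=74.9817, K−S=40.4983, hold=41.5409 ⇒ V=41.5409 continue | (k=2,j=1): S=120.9000, K−S=0.0000, hold=12.7278 ⇒ V=12.7278 continue | (k=2,j=2): S=194.9383, K−S=0.0000, hold=0.0000 ⇒ V=0.0000 continue  boundary S*=-
step 1: (k=1,j=0): S=95.2118, K−S=20.2682, hold=28.8414 ⇒ V=28.8414 continue | (k=1,j=1): S=153.5189, K−S=0.0000, hold=7.1353 ⇒ V=7.1353 continue  boundary S*=-
step 0: (k=0,j=0): S=120.9000, K−S=0.0000, hold=19.2819 ⇒ V=19.2819 continue  boundary S*=-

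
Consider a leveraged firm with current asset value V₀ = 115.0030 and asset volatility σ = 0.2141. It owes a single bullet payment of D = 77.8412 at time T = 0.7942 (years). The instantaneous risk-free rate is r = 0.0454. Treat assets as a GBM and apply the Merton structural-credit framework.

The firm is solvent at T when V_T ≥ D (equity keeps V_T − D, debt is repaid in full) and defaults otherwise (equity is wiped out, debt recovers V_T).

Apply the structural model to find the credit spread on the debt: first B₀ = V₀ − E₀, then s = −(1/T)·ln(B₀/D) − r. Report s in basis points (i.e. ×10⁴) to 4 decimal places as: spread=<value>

Equity is a call on the firm's assets struck at D = 77.8412:
d₁ = [ln(V₀/D) + (r + σ²/2)T] / (σ√T)
   = [ln(115.0030/77.8412) + (0.0454 + 0.5·0.2141²)·0.7942] / (0.2141·√0.7942)
   = [0.390287 + 0.054259] / 0.190801 = 2.329892
d₂ = d₁ − σ√T = 2.329892 − 0.190801 = 2.139090
N(d₁) = 0.990094,  N(d₂) = 0.983786,  e^(−rT) = 0.964586
E₀ = V₀·N(d₁) − D·e^(−rT)·N(d₂)
   = 115.0030·0.990094 − 77.8412·0.964586·0.983786 = 39.996719
B₀ = V₀ − E₀ = 115.0030 − 39.996719 = 75.006281
spread = −(1/T)·ln(B₀/D) − r = −(1/0.7942)·ln(75.006281/77.8412) − 0.0454 = 0.00131241
in basis points: 0.00131241 × 10⁴ = 13.1241 bp

spread=13.1241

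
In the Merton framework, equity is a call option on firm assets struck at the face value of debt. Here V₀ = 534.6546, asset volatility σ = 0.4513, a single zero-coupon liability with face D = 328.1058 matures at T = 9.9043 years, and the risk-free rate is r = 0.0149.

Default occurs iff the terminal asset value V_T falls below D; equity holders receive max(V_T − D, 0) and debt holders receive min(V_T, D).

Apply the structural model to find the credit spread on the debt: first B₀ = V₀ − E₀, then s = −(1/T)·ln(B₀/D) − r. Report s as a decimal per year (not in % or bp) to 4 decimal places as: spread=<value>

With assets at 534.6546 and a single debt payment of 328.1058 at 9.9043 years:
d₁ = [ln(V₀/D) + (r + σ²/2)T] / (σ√T)
   = [ln(534.6546/328.1058) + (0.0149 + 0.5·0.4513²)·9.9043] / (0.4513·√9.9043)
   = [0.488285 + 1.156187] / 1.420291 = 1.157842
d₂ = d₁ − σ√T = 1.157842 − 1.420291 = -0.262449
N(d₁) = 0.876536,  N(d₂) = 0.396488,  e^(−rT) = 0.862799
E₀ = V₀·N(d₁) − D·e^(−rT)·N(d₂)
   = 534.6546·0.876536 − 328.1058·0.862799·0.396488 = 356.402455
B₀ = V₀ − E₀ = 534.6546 − 356.402455 = 178.252145
spread = −(1/T)·ln(B₀/D) − r = −(1/9.9043)·ln(178.252145/328.1058) − 0.0149 = 0.04670325

spread=0.0467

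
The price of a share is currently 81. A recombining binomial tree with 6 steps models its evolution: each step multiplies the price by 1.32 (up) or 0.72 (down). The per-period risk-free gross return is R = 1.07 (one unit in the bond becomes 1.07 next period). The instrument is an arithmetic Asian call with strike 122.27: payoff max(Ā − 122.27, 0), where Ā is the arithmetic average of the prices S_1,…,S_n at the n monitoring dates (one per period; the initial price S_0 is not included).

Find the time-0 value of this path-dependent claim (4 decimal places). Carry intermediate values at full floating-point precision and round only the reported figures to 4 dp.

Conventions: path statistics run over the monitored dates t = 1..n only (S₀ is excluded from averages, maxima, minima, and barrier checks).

Risk-neutral up-probability p* = (R−d)/(u−d) = (1.07−0.72)/(1.32−0.72) = 0.5833; the claim prices as the p*-weighted sum of path payoffs discounted by R^6.
Enumerate all 2^6 = 64 price paths (U = up ×1.32, D = down ×0.72); each path with k up-moves has probability p*^k·(1−p*)^(6−k).
DDDDDD: Ā=29.8781, payoff=0.0000, prob=0.005233
UDDDDD: Ā=54.7765, payoff=0.0000, prob=0.007326
DUDDDD: Ā=46.6765, payoff=0.0000, prob=0.007326
UUDDDD: Ā=85.5736, payoff=0.0000, prob=0.010256
DDUDDD: Ā=40.8445, payoff=0.0000, prob=0.007326
UDUDDD: Ā=74.8816, payoff=0.0000, prob=0.010256
DUUDDD: Ā=66.7816, payoff=0.0000, prob=0.010256
UUUDDD: Ā=122.4329, payoff=0.1629, prob=0.014359
DDDUDD: Ā=36.6455, payoff=0.0000, prob=0.007326
UDDUDD: Ā=67.1834, payoff=0.0000, prob=0.010256
DUDUDD: Ā=59.0834, payoff=0.0000, prob=0.010256
UUDUDD: Ā=108.3195, payoff=0.0000, prob=0.014359
DDUUDD: Ā=53.2514, payoff=0.0000, prob=0.010256
UDUUDD: Ā=97.6275, payoff=0.0000, prob=0.014359
DUUUDD: Ā=89.5275, payoff=0.0000, prob=0.014359
UUUUDD: Ā=164.1338, payoff=41.8638, prob=0.020102
DDDDUD: Ā=33.6222, payoff=0.0000, prob=0.007326
UDDDUD: Ā=61.6406, payoff=0.0000, prob=0.010256
DUDDUD: Ā=53.5406, payoff=0.0000, prob=0.010256
UUDDUD: Ā=98.1578, payoff=0.0000, prob=0.014359
DDUDUD: Ā=47.7086, payoff=0.0000, prob=0.010256
UDUDUD: Ā=87.4658, payoff=0.0000, prob=0.014359
DUUDUD: Ā=79.3658, payoff=0.0000, prob=0.014359
UUUDUD: Ā=145.5040, payoff=23.2340, prob=0.020102
DDDUUD: Ā=43.5096, payoff=0.0000, prob=0.010256
UDDUUD: Ā=79.7676, payoff=0.0000, prob=0.014359
DUDUUD: Ā=71.6676, payoff=0.0000, prob=0.014359
UUDUUD: Ā=131.3906, payoff=9.1206, prob=0.020102
DDUUUD: Ā=65.8356, payoff=0.0000, prob=0.014359
UDUUUD: Ā=120.6986, payoff=0.0000, prob=0.020102
DUUUUD: Ā=112.5986, payoff=0.0000, prob=0.020102
UUUUUD: Ā=206.4307, payoff=84.1607, prob=0.028143
DDDDDU: Ā=31.4454, payoff=0.0000, prob=0.007326
UDDDDU: Ā=57.6499, payoff=0.0000, prob=0.010256
DUDDDU: Ā=49.5499, payoff=0.0000, prob=0.010256
UUDDDU: Ā=90.8414, payoff=0.0000, prob=0.014359
DDUDDU: Ā=43.7179, payoff=0.0000, prob=0.010256
UDUDDU: Ā=80.1494, payoff=0.0000, prob=0.014359
DUUDDU: Ā=72.0494, payoff=0.0000, prob=0.014359
UUUDDU: Ā=132.0906, payoff=9.8206, prob=0.020102
DDDUDU: Ā=39.5188, payoff=0.0000, prob=0.010256
UDDUDU: Ā=72.4512, payoff=0.0000, prob=0.014359
DUDUDU: Ā=64.3512, payoff=0.0000, prob=0.014359
UUDUDU: Ā=117.9772, payoff=0.0000, prob=0.020102
DDUUDU: Ā=58.5192, payoff=0.0000, prob=0.014359
UDUUDU: Ā=107.2852, payoff=0.0000, prob=0.020102
DUUUDU: Ā=99.1852, payoff=0.0000, prob=0.020102
UUUUDU: Ā=181.8395, payoff=59.5695, prob=0.028143
DDDDUU: Ā=36.4955, payoff=0.0000, prob=0.010256
UDDDUU: Ā=66.9084, payoff=0.0000, prob=0.014359
DUDDUU: Ā=58.8084, payoff=0.0000, prob=0.014359
UUDDUU: Ā=107.8155, payoff=0.0000, prob=0.020102
DDUDUU: Ā=52.9764, payoff=0.0000, prob=0.014359
UDUDUU: Ā=97.1235, payoff=0.0000, prob=0.020102
DUUDUU: Ā=89.0235, payoff=0.0000, prob=0.020102
UUUDUU: Ā=163.2097, payoff=40.9397, prob=0.028143
DDDUUU: Ā=48.7774, payoff=0.0000, prob=0.014359
UDDUUU: Ā=89.4252, payoff=0.0000, prob=0.020102
DUDUUU: Ā=81.3252, payoff=0.0000, prob=0.020102
UUDUUU: Ā=149.0963, payoff=26.8263, prob=0.028143
DDUUUU: Ā=75.4932, payoff=0.0000, prob=0.020102
UDUUUU: Ā=138.4043, payoff=16.1343, prob=0.028143
DUUUUU: Ā=130.3043, payoff=8.0343, prob=0.028143
UUUUUU: Ā=238.8912, payoff=116.6212, prob=0.039400
Price = Σ prob·payoff / R^6 = 12.918982 / 1.500730 = 8.6085

price = 8.6085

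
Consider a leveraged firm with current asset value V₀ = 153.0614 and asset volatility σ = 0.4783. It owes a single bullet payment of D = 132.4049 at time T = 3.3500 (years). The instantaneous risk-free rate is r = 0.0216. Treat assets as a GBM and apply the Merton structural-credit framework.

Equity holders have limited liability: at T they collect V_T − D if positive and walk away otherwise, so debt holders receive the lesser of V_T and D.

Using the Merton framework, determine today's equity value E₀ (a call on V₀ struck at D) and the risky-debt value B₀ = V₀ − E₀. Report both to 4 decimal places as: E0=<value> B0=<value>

With assets at 153.0614 and a single debt payment of 132.4049 at 3.3500 years:
d₁ = [ln(V₀/D) + (r + σ²/2)T] / (σ√T)
   = [ln(153.0614/132.4049) + (0.0216 + 0.5·0.4783²)·3.3500] / (0.4783·√3.3500)
   = [0.144974 + 0.455551] / 0.875433 = 0.685976
d₂ = d₁ − σ√T = 0.685976 − 0.875433 = -0.189457
N(d₁) = 0.753636,  N(d₂) = 0.424867,  e^(−rT) = 0.930196
E₀ = V₀·N(d₁) − D·e^(−rT)·N(d₂)
   = 153.0614·0.753636 − 132.4049·0.930196·0.424867 = 63.024826
B₀ = V₀ − E₀ = 153.0614 − 63.024826 = 90.036574

E0=63.0248 B0=90.0366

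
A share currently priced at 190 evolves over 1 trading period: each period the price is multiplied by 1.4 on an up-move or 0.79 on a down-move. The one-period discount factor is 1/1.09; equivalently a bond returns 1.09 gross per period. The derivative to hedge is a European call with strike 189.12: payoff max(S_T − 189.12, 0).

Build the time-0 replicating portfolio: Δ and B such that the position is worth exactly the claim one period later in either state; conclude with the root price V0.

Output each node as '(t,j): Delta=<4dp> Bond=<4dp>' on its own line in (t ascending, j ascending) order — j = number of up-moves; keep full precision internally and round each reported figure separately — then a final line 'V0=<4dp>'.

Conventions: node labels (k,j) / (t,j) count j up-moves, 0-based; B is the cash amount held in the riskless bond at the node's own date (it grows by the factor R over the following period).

No-arbitrage ⇒ martingale measure with p* = (R−d)/(u−d) = 0.4918.
Payoffs at expiry: V(1,0)=0.0000, V(1,1)=76.8800
Node (0,0) S=190.0000: V=(p*·76.8800+(1−p*)·0.0000)/1.09=34.6879; Δ=(76.8800−0.0000)/(266.0000−150.1000)=0.6633; B=V−Δ·S=-91.3449
As a check, the time-0 holding Δ(0,0)·S0 + B(0,0) comes to 34.6879 — exactly V0.

(0,0): Delta=0.6633 Bond=-91.3449
V0=34.6879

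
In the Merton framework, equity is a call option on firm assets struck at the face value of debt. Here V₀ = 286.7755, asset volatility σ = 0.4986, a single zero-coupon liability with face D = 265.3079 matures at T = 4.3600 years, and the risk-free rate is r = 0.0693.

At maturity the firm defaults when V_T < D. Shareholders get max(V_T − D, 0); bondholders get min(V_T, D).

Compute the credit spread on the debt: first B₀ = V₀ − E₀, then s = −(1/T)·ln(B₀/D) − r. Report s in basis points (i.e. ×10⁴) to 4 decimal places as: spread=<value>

spread=775.9017

Equity is a call on the firm's assets struck at D = 265.3079:
d₁ = [ln(V₀/D) + (r + σ²/2)T] / (σ√T)
   = [ln(286.7755/265.3079) + (0.0693 + 0.5·0.4986²)·4.3600] / (0.4986·√4.3600)
   = [0.077809 + 0.844100] / 1.041107 = 0.885508
d₂ = d₁ − σ√T = 0.885508 − 1.041107 = -0.155599
N(d₁) = 0.812059,  N(d₂) = 0.438174,  e^(−rT) = 0.739229
E₀ = V₀·N(d₁) − D·e^(−rT)·N(d₂)
   = 286.7755·0.812059 − 265.3079·0.739229·0.438174 = 146.942356
B₀ = V₀ − E₀ = 286.7755 − 146.942356 = 139.833144
spread = −(1/T)·ln(B₀/D) − r = −(1/4.3600)·ln(139.833144/265.3079) − 0.0693 = 0.07759017
in basis points: 0.07759017 × 10⁴ = 775.9017 bp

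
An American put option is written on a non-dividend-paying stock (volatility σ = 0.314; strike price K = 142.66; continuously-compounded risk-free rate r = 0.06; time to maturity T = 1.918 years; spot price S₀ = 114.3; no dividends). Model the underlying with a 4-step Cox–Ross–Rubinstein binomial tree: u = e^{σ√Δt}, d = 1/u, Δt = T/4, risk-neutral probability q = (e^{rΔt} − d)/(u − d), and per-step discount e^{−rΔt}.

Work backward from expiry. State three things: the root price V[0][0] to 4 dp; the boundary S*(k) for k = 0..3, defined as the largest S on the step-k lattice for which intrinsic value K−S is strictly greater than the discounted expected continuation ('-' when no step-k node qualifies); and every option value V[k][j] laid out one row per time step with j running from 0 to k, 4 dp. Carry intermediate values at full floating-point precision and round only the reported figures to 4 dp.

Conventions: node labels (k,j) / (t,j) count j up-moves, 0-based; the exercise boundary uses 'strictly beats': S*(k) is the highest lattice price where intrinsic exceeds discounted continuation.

params: Δt=0.47950 u=1.24288 d=0.80458 q=0.51245 e^(-rΔt)=0.97164
t_4 payoffs: 94.7609 68.6676 28.3600 0.0000 0.0000
t_3: node(3,0) S=59.5329 payoff=83.1271 vs cont=79.0812 → 83.1271 [stop]  node(3,1) S=91.9637 payoff=50.6963 vs cont=46.6504 → 50.6963 [stop]  node(3,2) S=142.0613 payoff=0.5987 vs cont=13.4348 → 13.4348 [wait]  node(3,3) S=219.4498 payoff=0.0000 vs cont=0.0000 → 0.0000 [wait]  ⇒ S*(3)=91.9637
t_2: node(2,0) S=73.9924 payoff=68.6676 vs cont=64.6218 → 68.6676 [stop]  node(2,1) S=114.3000 payoff=28.3600 vs cont=30.7055 → 30.7055 [wait]  node(2,2) S=176.5654 payoff=0.0000 vs cont=6.3644 → 6.3644 [wait]  ⇒ S*(2)=73.9924
t_1: node(1,0) S=91.9637 payoff=50.6963 vs cont=47.8183 → 50.6963 [stop]  node(1,1) S=142.0613 payoff=0.5987 vs cont=17.7149 → 17.7149 [wait]  ⇒ S*(1)=91.9637
t_0: node(0,0) S=114.3000 payoff=28.3600 vs cont=32.8366 → 32.8366 [wait]  ⇒ S*(0)=-

price = 32.8366
boundary = - 91.9637 73.9924 91.9637
tree:
32.8366
50.6963 17.7149
68.6676 30.7055 6.3644
83.1271 50.6963 13.4348 0.0000
94.7609 68.6676 28.3600 0.0000 0.0000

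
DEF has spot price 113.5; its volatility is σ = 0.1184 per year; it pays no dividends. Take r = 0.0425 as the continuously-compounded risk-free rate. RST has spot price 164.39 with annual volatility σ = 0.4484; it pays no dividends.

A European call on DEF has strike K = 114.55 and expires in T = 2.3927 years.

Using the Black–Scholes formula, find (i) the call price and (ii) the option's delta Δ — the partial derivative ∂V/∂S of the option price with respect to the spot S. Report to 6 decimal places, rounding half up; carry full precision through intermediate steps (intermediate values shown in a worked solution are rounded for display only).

σ√T = 0.1184·√2.3927 = 0.183145
d₁ = (ln(S/K) + (r+σ²/2)T) / (σ√T) = (ln(113.5/114.55) + (0.0425+0.1184²/2)·2.3927) / 0.183145 = (-0.009209 + 0.118461) / 0.183145 = 0.596533
d₂ = d₁ − σ√T = 0.596533 − 0.183145 = 0.413388
e^{−rT} = 0.903310
N(d₁) = 0.724590,  N(d₂) = 0.660339
Call price V = S·N(d₁) − K·e^{−rT}·N(d₂) = 82.241021 − 68.327986 = 13.913035
Δ = N(d₁) = 0.724590

price = 13.913035
Δ = 0.724590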